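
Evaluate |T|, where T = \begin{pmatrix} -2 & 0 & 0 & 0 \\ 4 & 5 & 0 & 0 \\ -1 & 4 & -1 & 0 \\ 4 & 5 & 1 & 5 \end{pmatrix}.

50

T is lower triangular, so det(T) is the product of the diagonal entries:
det = (-2) · (5) · (-1) · (5) = 50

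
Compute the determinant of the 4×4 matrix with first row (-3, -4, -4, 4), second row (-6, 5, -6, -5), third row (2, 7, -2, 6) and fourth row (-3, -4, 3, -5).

The determinant is 1677.

Expand along row 1:
  + (-3) · M_11   where M_11 = det([5 -6 -5; 7 -2 6; -4 3 -5]) = -171
  − (-4) · M_12   where M_12 = det([-6 -6 -5; 2 -2 6; -3 3 -5]) = 96
  + (-4) · M_13   where M_13 = det([-6 5 -5; 2 7 6; -3 -4 -5]) = -39
  − (4) · M_14   where M_14 = det([-6 5 -6; 2 7 -2; -3 -4 3]) = -156
det = (+1)·(-3)·(-171) + (-1)·(-4)·(96) + (+1)·(-4)·(-39) + (-1)·(4)·(-156) = 1677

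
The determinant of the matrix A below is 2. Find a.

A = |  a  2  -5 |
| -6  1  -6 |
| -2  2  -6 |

Expanding along the column containing a, det(A) is linear in a: det(A) = (6)·a + (2).
Set (6)·a + (2) = 2  ⇒  (6)·a = 0  ⇒  a = 0.

0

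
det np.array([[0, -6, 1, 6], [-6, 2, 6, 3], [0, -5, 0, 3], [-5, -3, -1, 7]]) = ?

483

Expand along row 3 (it has 2 zeros):
  − (-5) · M_32   where M_32 = det([0 1 6; -6 6 3; -5 -1 7]) = 243
  − (3) · M_34   where M_34 = det([0 -6 1; -6 2 6; -5 -3 -1]) = 244
det = (-1)·(-5)·(243) + (-1)·(3)·(244) = 483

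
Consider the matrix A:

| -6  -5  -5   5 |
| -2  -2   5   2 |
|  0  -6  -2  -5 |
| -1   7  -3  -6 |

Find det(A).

3155

Expand along row 3 (it has 1 zero):
  − (-6) · M_32   where M_32 = det([-6 -5 5; -2 5 2; -1 -3 -6]) = 269
  + (-2) · M_33   where M_33 = det([-6 -5 5; -2 -2 2; -1 7 -6]) = 2
  − (-5) · M_34   where M_34 = det([-6 -5 -5; -2 -2 5; -1 7 -3]) = 309
det = (-1)·(-6)·(269) + (+1)·(-2)·(2) + (-1)·(-5)·(309) = 3155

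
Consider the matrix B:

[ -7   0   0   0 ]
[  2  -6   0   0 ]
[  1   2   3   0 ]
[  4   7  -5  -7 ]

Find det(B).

B is lower triangular, so det(B) is the product of the diagonal entries:
det = (-7) · (-6) · (3) · (-7) = -882

det(B) = -882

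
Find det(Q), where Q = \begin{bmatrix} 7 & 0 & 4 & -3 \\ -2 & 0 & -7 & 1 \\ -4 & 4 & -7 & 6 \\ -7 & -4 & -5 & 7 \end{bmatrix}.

|Q| = 1336

Expand along column 2 (it has 2 zeros):
  − (4) · M_32   where M_32 = det([7 4 -3; -2 -7 1; -7 -5 7]) = -163
  + (-4) · M_42   where M_42 = det([7 4 -3; -2 -7 1; -4 -7 6]) = -171
det = (-1)·(4)·(-163) + (+1)·(-4)·(-171) = 1336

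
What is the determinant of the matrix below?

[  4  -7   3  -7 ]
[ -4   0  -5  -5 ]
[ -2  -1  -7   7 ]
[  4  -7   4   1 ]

Expand along row 2 (it has 1 zero):
  − (-4) · M_21   where M_21 = det([-7 3 -7; -1 -7 7; -7 4 1]) = 472
  − (-5) · M_23   where M_23 = det([4 -7 -7; -2 -1 7; 4 -7 1]) = -144
  + (-5) · M_24   where M_24 = det([4 -7 3; -2 -1 -7; 4 -7 4]) = -18
det = (-1)·(-4)·(472) + (-1)·(-5)·(-144) + (+1)·(-5)·(-18) = 1258

1258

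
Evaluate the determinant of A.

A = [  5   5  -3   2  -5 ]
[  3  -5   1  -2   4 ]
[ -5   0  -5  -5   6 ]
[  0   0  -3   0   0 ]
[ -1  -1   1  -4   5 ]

Expand along row 4 (it has 4 zeros):
  − (-3) · M_43   where M_43 = det([5 5 2 -5; 3 -5 -2 4; -5 0 -5 6; -1 -1 -4 5]) = 26
det = (-1)·(-3)·(26) = 78

|A| = 78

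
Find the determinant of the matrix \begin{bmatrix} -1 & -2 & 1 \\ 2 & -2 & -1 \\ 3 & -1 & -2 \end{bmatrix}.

Expand along column 1:
  + (-1) · |-2 -1; -1 -2| = (-1)·(4 − 1) = -3
  − 2 · |-2 1; -1 -2| = −2·(4 − (-1)) = -10
  + 3 · |-2 1; -2 -1| = 3·(2 − (-2)) = 12
Sum: (-3) + (-10) + (12) = -1

-1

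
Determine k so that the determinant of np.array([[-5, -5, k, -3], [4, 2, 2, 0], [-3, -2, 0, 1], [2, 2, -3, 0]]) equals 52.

Expanding along the column containing k, det(A) is linear in k: det(A) = (-4)·k + (36).
Set (-4)·k + (36) = 52  ⇒  (-4)·k = 16  ⇒  k = -4.

-4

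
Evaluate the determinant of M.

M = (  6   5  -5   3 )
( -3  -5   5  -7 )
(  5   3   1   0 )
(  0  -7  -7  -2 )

-818

Expand along row 3 (it has 1 zero):
  + (5) · M_31   where M_31 = det([5 -5 3; -5 5 -7; -7 -7 -2]) = -280
  − (3) · M_32   where M_32 = det([6 -5 3; -3 5 -7; 0 -7 -2]) = -261
  + (1) · M_33   where M_33 = det([6 5 3; -3 -5 -7; 0 -7 -2]) = -201
det = (+1)·(5)·(-280) + (-1)·(3)·(-261) + (+1)·(1)·(-201) = -818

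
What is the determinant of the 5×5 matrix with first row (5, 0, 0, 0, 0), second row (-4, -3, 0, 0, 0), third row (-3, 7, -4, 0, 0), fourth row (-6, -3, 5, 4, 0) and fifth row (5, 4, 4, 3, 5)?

1200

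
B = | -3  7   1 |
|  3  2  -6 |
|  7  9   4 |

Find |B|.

The determinant is -551.

Expand along column 1:
  + (-3) · |2 -6; 9 4| = (-3)·(8 − (-54)) = -186
  − 3 · |7 1; 9 4| = −3·(28 − 9) = -57
  + 7 · |7 1; 2 -6| = 7·(-42 − 2) = -308
Sum: (-186) + (-57) + (-308) = -551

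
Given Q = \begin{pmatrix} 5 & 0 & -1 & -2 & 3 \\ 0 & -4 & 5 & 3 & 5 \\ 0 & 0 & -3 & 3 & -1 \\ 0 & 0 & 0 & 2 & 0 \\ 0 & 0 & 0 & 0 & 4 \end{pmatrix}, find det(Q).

Q is upper triangular, so det(Q) is the product of the diagonal entries:
det = (5) · (-4) · (-3) · (2) · (4) = 480

480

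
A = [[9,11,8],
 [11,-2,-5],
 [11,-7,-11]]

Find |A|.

169

Expand along column 1:
  + 9 · |-2 -5; -7 -11| = 9·(22 − 35) = -117
  − 11 · |11 8; -7 -11| = −11·(-121 − (-56)) = 715
  + 11 · |11 8; -2 -5| = 11·(-55 − (-16)) = -429
Sum: (-117) + (715) + (-429) = 169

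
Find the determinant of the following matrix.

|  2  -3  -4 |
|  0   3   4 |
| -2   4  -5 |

-62

Expand along column 1:
  + 2 · |3 4; 4 -5| = 2·(-15 − 16) = -62
  + (-2) · |-3 -4; 3 4| = (-2)·(-12 − (-12)) = 0
Sum: (-62) + (0) = -62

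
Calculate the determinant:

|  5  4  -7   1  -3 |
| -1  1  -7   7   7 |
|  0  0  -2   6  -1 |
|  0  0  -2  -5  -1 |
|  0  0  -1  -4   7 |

The determinant is 1485.

The matrix is block upper-triangular with a 2×2 block and a 3×3 block on the diagonal, so its determinant equals the product of the determinants of the diagonal blocks.
det of the 2×2 block = 9
det of the 3×3 block = 165
det = (9)·(165) = 1485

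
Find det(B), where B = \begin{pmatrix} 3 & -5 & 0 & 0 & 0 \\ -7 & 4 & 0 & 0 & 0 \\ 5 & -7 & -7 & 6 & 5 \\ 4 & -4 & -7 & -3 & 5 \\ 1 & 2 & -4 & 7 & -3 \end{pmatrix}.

The determinant is 8487.

B is block lower-triangular with a 2×2 block and a 3×3 block on the diagonal, so its determinant equals the product of the determinants of the diagonal blocks.
det of the 2×2 block = -23
det of the 3×3 block = -369
det = (-23)·(-369) = 8487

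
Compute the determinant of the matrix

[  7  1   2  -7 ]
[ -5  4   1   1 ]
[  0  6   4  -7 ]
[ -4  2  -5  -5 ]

The determinant is -531.

Expand along row 3 (it has 1 zero):
  − (6) · M_32   where M_32 = det([7 2 -7; -5 1 1; -4 -5 -5]) = -261
  + (4) · M_33   where M_33 = det([7 1 -7; -5 4 1; -4 2 -5]) = -225
  − (-7) · M_34   where M_34 = det([7 1 2; -5 4 1; -4 2 -5]) = -171
det = (-1)·(6)·(-261) + (+1)·(4)·(-225) + (-1)·(-7)·(-171) = -531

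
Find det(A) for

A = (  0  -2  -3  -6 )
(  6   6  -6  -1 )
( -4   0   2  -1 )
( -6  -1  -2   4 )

-1390

Expand along row 1 (it has 1 zero):
  − (-2) · M_12   where M_12 = det([6 -6 -1; -4 2 -1; -6 -2 4]) = -116
  + (-3) · M_13   where M_13 = det([6 6 -1; -4 0 -1; -6 -1 4]) = 122
  − (-6) · M_14   where M_14 = det([6 6 -6; -4 0 2; -6 -1 -2]) = -132
det = (-1)·(-2)·(-116) + (+1)·(-3)·(122) + (-1)·(-6)·(-132) = -1390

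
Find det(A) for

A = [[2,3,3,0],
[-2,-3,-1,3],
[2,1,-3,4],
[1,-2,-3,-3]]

-152

Expand along row 1 (it has 1 zero):
  + (2) · M_11   where M_11 = det([-3 -1 3; 1 -3 4; -2 -3 -3]) = -85
  − (3) · M_12   where M_12 = det([-2 -1 3; 2 -3 4; 1 -3 -3]) = -61
  + (3) · M_13   where M_13 = det([-2 -3 3; 2 1 4; 1 -2 -3]) = -55
det = (+1)·(2)·(-85) + (-1)·(3)·(-61) + (+1)·(3)·(-55) = -152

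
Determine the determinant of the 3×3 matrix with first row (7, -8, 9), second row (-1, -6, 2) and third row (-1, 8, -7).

128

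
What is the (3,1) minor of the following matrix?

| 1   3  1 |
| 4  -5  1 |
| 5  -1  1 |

Delete row 3 and column 1; the remaining 2×2 submatrix is [3 1; -5 1].
Its determinant is 3·1 − 1·(-5) = 8.

8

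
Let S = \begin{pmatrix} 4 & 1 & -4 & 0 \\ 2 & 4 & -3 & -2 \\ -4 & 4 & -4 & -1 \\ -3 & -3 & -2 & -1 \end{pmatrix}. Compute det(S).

|S| = 357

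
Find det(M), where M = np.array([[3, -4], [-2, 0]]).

det(M) = 3·0 − (-4)·(-2) = 0 − 8 = -8

-8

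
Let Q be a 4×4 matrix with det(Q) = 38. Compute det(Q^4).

det(Q^4) = (det Q)^4 = (38)^4 = 2085136

2085136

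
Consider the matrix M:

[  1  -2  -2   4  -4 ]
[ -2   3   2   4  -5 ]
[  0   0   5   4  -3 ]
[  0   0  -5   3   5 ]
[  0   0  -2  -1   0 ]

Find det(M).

M is block upper-triangular with a 2×2 block and a 3×3 block on the diagonal, so its determinant equals the product of the determinants of the diagonal blocks.
det of the 2×2 block = -1
det of the 3×3 block = -48
det = (-1)·(-48) = 48

det(M) = 48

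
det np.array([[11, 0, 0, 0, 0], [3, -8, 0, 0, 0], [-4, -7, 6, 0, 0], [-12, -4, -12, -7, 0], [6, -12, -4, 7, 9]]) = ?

The matrix is lower triangular, so the determinant is the product of the diagonal entries:
det = (11) · (-8) · (6) · (-7) · (9) = 33264

The determinant is 33264.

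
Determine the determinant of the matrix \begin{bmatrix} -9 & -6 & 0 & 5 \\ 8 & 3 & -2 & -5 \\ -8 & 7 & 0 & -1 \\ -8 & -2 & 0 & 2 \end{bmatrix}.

The determinant is 216.

Expand along column 3 (it has 3 zeros):
  − (-2) · M_23   where M_23 = det([-9 -6 5; -8 7 -1; -8 -2 2]) = 108
det = (-1)·(-2)·(108) = 216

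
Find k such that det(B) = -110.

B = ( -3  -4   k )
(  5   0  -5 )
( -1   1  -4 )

Expanding along the column containing k, det(B) is linear in k: det(B) = (5)·k + (-115).
Set (5)·k + (-115) = -110  ⇒  (5)·k = 5  ⇒  k = 1.

k = 1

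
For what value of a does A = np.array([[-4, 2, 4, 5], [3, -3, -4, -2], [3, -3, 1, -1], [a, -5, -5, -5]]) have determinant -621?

Expanding along the row containing a, det(A) is linear in a: det(A) = (51)·a + (-315).
Set (51)·a + (-315) = -621  ⇒  (51)·a = -306  ⇒  a = -6.

-6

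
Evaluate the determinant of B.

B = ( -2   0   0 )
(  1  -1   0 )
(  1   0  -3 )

The determinant is -6.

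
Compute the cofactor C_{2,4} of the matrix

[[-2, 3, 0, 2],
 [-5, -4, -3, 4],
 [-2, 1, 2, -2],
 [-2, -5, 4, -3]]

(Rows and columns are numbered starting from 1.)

The cofactor is -16.

Delete row 2 and column 4; the remaining 3×3 submatrix is [-2 3 0; -2 1 2; -2 -5 4].
Its determinant is -16.
The cofactor carries sign (−1)^(2+4) = +1, so C_{2,4} = +(-16) = -16.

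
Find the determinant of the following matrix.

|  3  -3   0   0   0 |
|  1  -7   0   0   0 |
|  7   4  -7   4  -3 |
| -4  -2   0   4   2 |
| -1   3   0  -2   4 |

2520

The matrix is block lower-triangular with a 2×2 block and a 3×3 block on the diagonal, so its determinant equals the product of the determinants of the diagonal blocks.
det of the 2×2 block = -18
det of the 3×3 block = -140
det = (-18)·(-140) = 2520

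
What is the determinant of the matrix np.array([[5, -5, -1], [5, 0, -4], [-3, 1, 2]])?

5

Expand along row 2:
  − 5 · |-5 -1; 1 2| = −5·(-10 − (-1)) = 45
  − (-4) · |5 -5; -3 1| = −(-4)·(5 − 15) = -40
Sum: (45) + (-40) = 5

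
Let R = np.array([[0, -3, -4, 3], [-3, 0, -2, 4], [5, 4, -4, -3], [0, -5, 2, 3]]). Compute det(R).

The determinant is 370.

Expand along column 1 (it has 2 zeros):
  − (-3) · M_21   where M_21 = det([-3 -4 3; 4 -4 -3; -5 2 3]) = -30
  + (5) · M_31   where M_31 = det([-3 -4 3; 0 -2 4; -5 2 3]) = 92
det = (-1)·(-3)·(-30) + (+1)·(5)·(92) = 370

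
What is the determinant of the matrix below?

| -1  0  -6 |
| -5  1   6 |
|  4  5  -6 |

Expand along row 1:
  + (-1) · |1 6; 5 -6| = (-1)·(-6 − 30) = 36
  + (-6) · |-5 1; 4 5| = (-6)·(-25 − 4) = 174
Sum: (36) + (174) = 210

The determinant is 210.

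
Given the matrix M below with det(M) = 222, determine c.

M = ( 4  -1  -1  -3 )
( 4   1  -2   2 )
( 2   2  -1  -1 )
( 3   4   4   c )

Expanding along the column containing c, det(M) is linear in c: det(M) = (6)·c + (270).
Set (6)·c + (270) = 222  ⇒  (6)·c = -48  ⇒  c = -8.

-8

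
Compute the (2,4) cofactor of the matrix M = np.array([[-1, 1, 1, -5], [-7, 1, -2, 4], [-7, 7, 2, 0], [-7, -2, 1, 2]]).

45

Delete row 2 and column 4; the remaining 3×3 submatrix is [-1 1 1; -7 7 2; -7 -2 1].
Its determinant is 45.
The cofactor carries sign (−1)^(2+4) = +1, so C_{2,4} = +(45) = 45.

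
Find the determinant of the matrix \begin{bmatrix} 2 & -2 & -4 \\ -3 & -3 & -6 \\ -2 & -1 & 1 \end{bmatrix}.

Expand along row 1:
  + 2 · |-3 -6; -1 1| = 2·(-3 − 6) = -18
  − (-2) · |-3 -6; -2 1| = −(-2)·(-3 − 12) = -30
  + (-4) · |-3 -3; -2 -1| = (-4)·(3 − 6) = 12
Sum: (-18) + (-30) + (12) = -36

-36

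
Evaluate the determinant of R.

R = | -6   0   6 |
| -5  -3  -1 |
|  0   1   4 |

36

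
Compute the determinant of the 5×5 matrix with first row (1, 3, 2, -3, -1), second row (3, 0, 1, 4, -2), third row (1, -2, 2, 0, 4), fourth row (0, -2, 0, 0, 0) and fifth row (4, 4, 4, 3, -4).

-254

Expand along row 4 (it has 4 zeros):
  + (-2) · M_42   where M_42 = det([1 2 -3 -1; 3 1 4 -2; 1 2 0 4; 4 4 3 -4]) = 127
det = (+1)·(-2)·(127) = -254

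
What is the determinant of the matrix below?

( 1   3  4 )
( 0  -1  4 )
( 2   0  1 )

Expand along column 1:
  + 1 · |-1 4; 0 1| = 1·(-1 − 0) = -1
  + 2 · |3 4; -1 4| = 2·(12 − (-4)) = 32
Sum: (-1) + (32) = 31

The determinant is 31.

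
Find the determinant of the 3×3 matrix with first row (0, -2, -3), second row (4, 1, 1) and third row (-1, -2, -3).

The determinant is -1.

Expand along column 1:
  − 4 · |-2 -3; -2 -3| = −4·(6 − 6) = 0
  + (-1) · |-2 -3; 1 1| = (-1)·(-2 − (-3)) = -1
Sum: (0) + (-1) = -1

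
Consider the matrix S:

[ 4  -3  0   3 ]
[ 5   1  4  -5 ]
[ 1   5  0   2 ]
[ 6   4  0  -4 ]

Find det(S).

Expand along column 3 (it has 3 zeros):
  − (4) · M_23   where M_23 = det([4 -3 3; 1 5 2; 6 4 -4]) = -238
det = (-1)·(4)·(-238) = 952

|S| = 952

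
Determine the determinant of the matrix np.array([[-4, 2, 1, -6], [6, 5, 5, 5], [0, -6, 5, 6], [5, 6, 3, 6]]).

-1124

Expand along row 3 (it has 1 zero):
  − (-6) · M_32   where M_32 = det([-4 1 -6; 6 5 5; 5 3 6]) = -29
  + (5) · M_33   where M_33 = det([-4 2 -6; 6 5 5; 5 6 6]) = -88
  − (6) · M_34   where M_34 = det([-4 2 1; 6 5 5; 5 6 3]) = 85
det = (-1)·(-6)·(-29) + (+1)·(5)·(-88) + (-1)·(6)·(85) = -1124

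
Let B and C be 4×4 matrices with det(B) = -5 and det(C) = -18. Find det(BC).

The determinant is 90.

det(BC) = det(B)·det(C) = (-5)·(-18) = 90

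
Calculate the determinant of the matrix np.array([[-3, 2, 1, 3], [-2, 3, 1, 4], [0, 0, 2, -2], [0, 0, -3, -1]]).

The matrix is block upper-triangular with a 2×2 block and a 2×2 block on the diagonal, so its determinant equals the product of the determinants of the diagonal blocks.
det of the 2×2 block = -5
det of the 2×2 block = -8
det = (-5)·(-8) = 40

The determinant is 40.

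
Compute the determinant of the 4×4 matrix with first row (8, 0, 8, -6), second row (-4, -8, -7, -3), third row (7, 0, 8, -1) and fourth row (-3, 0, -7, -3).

Expand along column 2 (it has 3 zeros):
  + (-8) · M_22   where M_22 = det([8 8 -6; 7 8 -1; -3 -7 -3]) = 94
det = (+1)·(-8)·(94) = -752

-752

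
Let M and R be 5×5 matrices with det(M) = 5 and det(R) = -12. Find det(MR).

The determinant is -60.

det(MR) = det(M)·det(R) = (5)·(-12) = -60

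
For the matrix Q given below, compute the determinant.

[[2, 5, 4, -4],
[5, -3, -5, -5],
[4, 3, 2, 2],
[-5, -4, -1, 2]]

det(Q) = 312

Expand along row 1:
  + (2) · M_11   where M_11 = det([-3 -5 -5; 3 2 2; -4 -1 2]) = 27
  − (5) · M_12   where M_12 = det([5 -5 -5; 4 2 2; -5 -1 2]) = 90
  + (4) · M_13   where M_13 = det([5 -3 -5; 4 3 2; -5 -4 2]) = 129
  − (-4) · M_14   where M_14 = det([5 -3 -5; 4 3 2; -5 -4 -1]) = 48
det = (+1)·(2)·(27) + (-1)·(5)·(90) + (+1)·(4)·(129) + (-1)·(-4)·(48) = 312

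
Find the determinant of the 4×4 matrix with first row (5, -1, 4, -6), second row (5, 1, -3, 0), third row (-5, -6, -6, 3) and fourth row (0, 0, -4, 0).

Expand along row 4 (it has 3 zeros):
  − (-4) · M_43   where M_43 = det([5 -1 -6; 5 1 0; -5 -6 3]) = 180
det = (-1)·(-4)·(180) = 720

720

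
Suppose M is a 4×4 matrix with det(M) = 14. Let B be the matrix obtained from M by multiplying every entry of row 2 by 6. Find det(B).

Scaling one row by 6 multiplies the determinant by 6.
det(B) = (6)·(14) = 84

det(B) = 84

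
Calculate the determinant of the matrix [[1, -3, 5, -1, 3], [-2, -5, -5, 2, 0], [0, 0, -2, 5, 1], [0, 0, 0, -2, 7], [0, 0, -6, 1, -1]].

2332

The matrix is block upper-triangular with a 2×2 block and a 3×3 block on the diagonal, so its determinant equals the product of the determinants of the diagonal blocks.
det of the 2×2 block = -11
det of the 3×3 block = -212
det = (-11)·(-212) = 2332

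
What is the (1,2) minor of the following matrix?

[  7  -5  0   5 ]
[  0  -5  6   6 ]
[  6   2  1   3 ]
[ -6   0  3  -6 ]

Delete row 1 and column 2; the remaining 3×3 submatrix is [0 6 6; 6 1 3; -6 3 -6].
Its determinant is 252.

The minor is 252.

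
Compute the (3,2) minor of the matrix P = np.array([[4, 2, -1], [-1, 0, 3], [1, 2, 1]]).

Delete row 3 and column 2; the remaining 2×2 submatrix is [4 -1; -1 3].
Its determinant is 4·3 − (-1)·(-1) = 11.

11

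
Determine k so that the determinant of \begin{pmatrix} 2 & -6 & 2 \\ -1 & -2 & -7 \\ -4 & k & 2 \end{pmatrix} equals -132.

Expanding along the row containing k, det(B) is linear in k: det(B) = (12)·k + (-204).
Set (12)·k + (-204) = -132  ⇒  (12)·k = 72  ⇒  k = 6.

6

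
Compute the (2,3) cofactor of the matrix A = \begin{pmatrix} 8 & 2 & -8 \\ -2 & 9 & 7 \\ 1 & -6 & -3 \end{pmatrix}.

The cofactor is 50.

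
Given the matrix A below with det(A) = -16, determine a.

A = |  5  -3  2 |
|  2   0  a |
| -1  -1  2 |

a = -3

Expanding along the row containing a, det(A) is linear in a: det(A) = (8)·a + (8).
Set (8)·a + (8) = -16  ⇒  (8)·a = -24  ⇒  a = -3.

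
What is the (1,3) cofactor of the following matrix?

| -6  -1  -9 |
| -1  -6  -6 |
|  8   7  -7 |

41

Delete row 1 and column 3; the remaining 2×2 submatrix is [-1 -6; 8 7].
Its determinant is (-1)·7 − (-6)·8 = 41.
The cofactor carries sign (−1)^(1+3) = +1, so C_{1,3} = +(41) = 41.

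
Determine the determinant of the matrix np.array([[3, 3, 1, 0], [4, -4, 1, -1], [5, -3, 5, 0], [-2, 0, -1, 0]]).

Expand along column 4 (it has 3 zeros):
  + (-1) · M_24   where M_24 = det([3 3 1; 5 -3 5; -2 0 -1]) = -12
det = (+1)·(-1)·(-12) = 12

12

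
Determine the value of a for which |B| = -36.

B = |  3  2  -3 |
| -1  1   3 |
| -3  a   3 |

Expanding along the row containing a, det(B) is linear in a: det(B) = (-6)·a + (-12).
Set (-6)·a + (-12) = -36  ⇒  (-6)·a = -24  ⇒  a = 4.

4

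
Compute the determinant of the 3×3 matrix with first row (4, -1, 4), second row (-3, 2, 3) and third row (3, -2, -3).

Expand along column 1:
  + 4 · |2 3; -2 -3| = 4·(-6 − (-6)) = 0
  − (-3) · |-1 4; -2 -3| = −(-3)·(3 − (-8)) = 33
  + 3 · |-1 4; 2 3| = 3·(-3 − 8) = -33
Sum: (0) + (33) + (-33) = 0

0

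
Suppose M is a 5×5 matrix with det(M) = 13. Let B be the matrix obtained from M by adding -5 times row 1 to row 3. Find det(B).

det(B) = 13

Adding a multiple of one row to another leaves the determinant unchanged.
det(B) = (1)·(13) = 13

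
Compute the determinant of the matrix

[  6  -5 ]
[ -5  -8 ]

det = 6·(-8) − (-5)·(-5) = -48 − 25 = -73

-73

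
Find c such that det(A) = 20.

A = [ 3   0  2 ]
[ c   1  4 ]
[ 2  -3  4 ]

4

Expanding along the column containing c, det(A) is linear in c: det(A) = (-6)·c + (44).
Set (-6)·c + (44) = 20  ⇒  (-6)·c = -24  ⇒  c = 4.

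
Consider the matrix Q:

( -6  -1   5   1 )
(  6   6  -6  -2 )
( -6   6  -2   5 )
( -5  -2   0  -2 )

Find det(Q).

-1228

Expand along row 4 (it has 1 zero):
  − (-5) · M_41   where M_41 = det([-1 5 1; 6 -6 -2; 6 -2 5]) = -152
  + (-2) · M_42   where M_42 = det([-6 5 1; 6 -6 -2; -6 -2 5]) = 66
  + (-2) · M_44   where M_44 = det([-6 -1 5; 6 6 -6; -6 6 -2]) = 168
det = (-1)·(-5)·(-152) + (+1)·(-2)·(66) + (+1)·(-2)·(168) = -1228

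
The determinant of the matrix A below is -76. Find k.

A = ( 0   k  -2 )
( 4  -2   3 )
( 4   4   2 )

-7

Expanding along the column containing k, det(A) is linear in k: det(A) = (4)·k + (-48).
Set (4)·k + (-48) = -76  ⇒  (4)·k = -28  ⇒  k = -7.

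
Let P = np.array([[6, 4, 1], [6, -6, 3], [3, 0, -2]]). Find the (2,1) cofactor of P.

8

Delete row 2 and column 1; the remaining 2×2 submatrix is [4 1; 0 -2].
Its determinant is 4·(-2) − 1·0 = -8.
The cofactor carries sign (−1)^(2+1) = −1, so C_{2,1} = −(-8) = 8.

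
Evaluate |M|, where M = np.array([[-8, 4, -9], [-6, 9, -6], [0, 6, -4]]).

det(M) = 228

Expand along column 1:
  + (-8) · |9 -6; 6 -4| = (-8)·(-36 − (-36)) = 0
  − (-6) · |4 -9; 6 -4| = −(-6)·(-16 − (-54)) = 228
Sum: (0) + (228) = 228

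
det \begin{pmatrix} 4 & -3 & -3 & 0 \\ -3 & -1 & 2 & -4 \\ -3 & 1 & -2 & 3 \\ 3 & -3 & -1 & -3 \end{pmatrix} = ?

Expand along row 1 (it has 1 zero):
  + (4) · M_11   where M_11 = det([-1 2 -4; 1 -2 3; -3 -1 -3]) = 7
  − (-3) · M_12   where M_12 = det([-3 2 -4; -3 -2 3; 3 -1 -3]) = -63
  + (-3) · M_13   where M_13 = det([-3 -1 -4; -3 1 3; 3 -3 -3]) = -42
det = (+1)·(4)·(7) + (-1)·(-3)·(-63) + (+1)·(-3)·(-42) = -35

-35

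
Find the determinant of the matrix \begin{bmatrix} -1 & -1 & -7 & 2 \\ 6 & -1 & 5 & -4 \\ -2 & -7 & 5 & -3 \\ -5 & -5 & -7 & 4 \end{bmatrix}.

Expand along row 1:
  + (-1) · M_11   where M_11 = det([-1 5 -4; -7 5 -3; -5 -7 4]) = -80
  − (-1) · M_12   where M_12 = det([6 5 -4; -2 5 -3; -5 -7 4]) = -47
  + (-7) · M_13   where M_13 = det([6 -1 -4; -2 -7 -3; -5 -5 4]) = -181
  − (2) · M_14   where M_14 = det([6 -1 5; -2 -7 5; -5 -5 -7]) = 358
det = (+1)·(-1)·(-80) + (-1)·(-1)·(-47) + (+1)·(-7)·(-181) + (-1)·(2)·(358) = 584

The determinant is 584.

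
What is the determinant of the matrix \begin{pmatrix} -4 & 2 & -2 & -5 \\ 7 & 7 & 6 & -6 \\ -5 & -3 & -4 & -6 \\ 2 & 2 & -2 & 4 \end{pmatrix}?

1212

Expand along row 1:
  + (-4) · M_11   where M_11 = det([7 6 -6; -3 -4 -6; 2 -2 4]) = -280
  − (2) · M_12   where M_12 = det([7 6 -6; -5 -4 -6; 2 -2 4]) = -256
  + (-2) · M_13   where M_13 = det([7 7 -6; -5 -3 -6; 2 2 4]) = 80
  − (-5) · M_14   where M_14 = det([7 7 6; -5 -3 -4; 2 2 -2]) = -52
det = (+1)·(-4)·(-280) + (-1)·(2)·(-256) + (+1)·(-2)·(80) + (-1)·(-5)·(-52) = 1212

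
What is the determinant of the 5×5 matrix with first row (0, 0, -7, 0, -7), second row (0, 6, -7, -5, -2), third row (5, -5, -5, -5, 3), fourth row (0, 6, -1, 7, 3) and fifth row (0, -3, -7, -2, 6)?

Expand along column 1 (it has 4 zeros):
  + (5) · M_31   where M_31 = det([0 -7 0 -7; 6 -7 -5 -2; 6 -1 7 3; -3 -7 -2 6]) = 7623
det = (+1)·(5)·(7623) = 38115

38115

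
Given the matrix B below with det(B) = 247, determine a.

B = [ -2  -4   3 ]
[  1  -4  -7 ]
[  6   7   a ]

7

Expanding along the row containing a, det(B) is linear in a: det(B) = (12)·a + (163).
Set (12)·a + (163) = 247  ⇒  (12)·a = 84  ⇒  a = 7.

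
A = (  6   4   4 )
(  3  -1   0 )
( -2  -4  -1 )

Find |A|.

Expand along row 2:
  − 3 · |4 4; -4 -1| = −3·(-4 − (-16)) = -36
  + (-1) · |6 4; -2 -1| = (-1)·(-6 − (-8)) = -2
Sum: (-36) + (-2) = -38

|A| = -38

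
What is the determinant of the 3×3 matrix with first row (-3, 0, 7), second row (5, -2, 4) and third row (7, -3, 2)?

-31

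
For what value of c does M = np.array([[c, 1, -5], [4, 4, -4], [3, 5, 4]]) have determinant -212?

c = -4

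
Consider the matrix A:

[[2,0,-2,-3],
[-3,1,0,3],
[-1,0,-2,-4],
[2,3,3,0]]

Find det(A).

Expand along column 2 (it has 2 zeros):
  + (1) · M_22   where M_22 = det([2 -2 -3; -1 -2 -4; 2 3 0]) = 37
  + (3) · M_42   where M_42 = det([2 -2 -3; -3 0 3; -1 -2 -4]) = 24
det = (+1)·(1)·(37) + (+1)·(3)·(24) = 109

109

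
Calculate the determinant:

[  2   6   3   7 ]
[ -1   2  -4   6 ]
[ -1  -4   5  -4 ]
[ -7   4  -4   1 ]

Expand along row 1:
  + (2) · M_11   where M_11 = det([2 -4 6; -4 5 -4; 4 -4 1]) = 2
  − (6) · M_12   where M_12 = det([-1 -4 6; -1 5 -4; -7 -4 1]) = 129
  + (3) · M_13   where M_13 = det([-1 2 6; -1 -4 -4; -7 4 1]) = -146
  − (7) · M_14   where M_14 = det([-1 2 -4; -1 -4 5; -7 4 -4]) = 54
det = (+1)·(2)·(2) + (-1)·(6)·(129) + (+1)·(3)·(-146) + (-1)·(7)·(54) = -1586

-1586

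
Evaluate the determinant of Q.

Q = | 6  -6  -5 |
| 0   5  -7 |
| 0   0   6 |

Q is upper triangular, so det(Q) is the product of the diagonal entries:
det = (6) · (5) · (6) = 180

The determinant is 180.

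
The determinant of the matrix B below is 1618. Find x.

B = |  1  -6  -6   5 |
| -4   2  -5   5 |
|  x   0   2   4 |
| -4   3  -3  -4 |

x = -4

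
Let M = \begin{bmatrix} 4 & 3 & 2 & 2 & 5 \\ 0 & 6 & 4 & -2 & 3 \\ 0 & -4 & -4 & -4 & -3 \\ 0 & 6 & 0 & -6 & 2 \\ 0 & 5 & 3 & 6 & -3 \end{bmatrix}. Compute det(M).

det(M) = 2592

Expand along column 1 (it has 4 zeros):
  + (4) · M_11   where M_11 = det([6 4 -2 3; -4 -4 -4 -3; 6 0 -6 2; 5 3 6 -3]) = 648
det = (+1)·(4)·(648) = 2592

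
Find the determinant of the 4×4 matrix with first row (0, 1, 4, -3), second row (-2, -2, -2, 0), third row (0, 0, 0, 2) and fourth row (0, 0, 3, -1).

The determinant is -12.

The matrix is block upper-triangular with a 2×2 block and a 2×2 block on the diagonal, so its determinant equals the product of the determinants of the diagonal blocks.
det of the 2×2 block = 2
det of the 2×2 block = -6
det = (2)·(-6) = -12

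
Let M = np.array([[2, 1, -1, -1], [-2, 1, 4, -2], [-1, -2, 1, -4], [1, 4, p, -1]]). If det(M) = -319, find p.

Expanding along the column containing p, det(M) is linear in p: det(M) = (27)·p + (-76).
Set (27)·p + (-76) = -319  ⇒  (27)·p = -243  ⇒  p = -9.

-9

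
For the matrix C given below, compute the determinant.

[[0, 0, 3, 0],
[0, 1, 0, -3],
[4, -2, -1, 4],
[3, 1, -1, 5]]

Expand along row 1 (it has 3 zeros):
  + (3) · M_13   where M_13 = det([0 1 -3; 4 -2 4; 3 1 5]) = -38
det = (+1)·(3)·(-38) = -114

det(C) = -114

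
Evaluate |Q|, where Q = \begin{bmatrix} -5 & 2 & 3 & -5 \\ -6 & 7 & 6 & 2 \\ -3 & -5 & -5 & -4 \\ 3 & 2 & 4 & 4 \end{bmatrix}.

Expand along row 1:
  + (-5) · M_11   where M_11 = det([7 6 2; -5 -5 -4; 2 4 4]) = 24
  − (2) · M_12   where M_12 = det([-6 6 2; -3 -5 -4; 3 4 4]) = 30
  + (3) · M_13   where M_13 = det([-6 7 2; -3 -5 -4; 3 2 4]) = 90
  − (-5) · M_14   where M_14 = det([-6 7 6; -3 -5 -5; 3 2 4]) = 93
det = (+1)·(-5)·(24) + (-1)·(2)·(30) + (+1)·(3)·(90) + (-1)·(-5)·(93) = 555

det(Q) = 555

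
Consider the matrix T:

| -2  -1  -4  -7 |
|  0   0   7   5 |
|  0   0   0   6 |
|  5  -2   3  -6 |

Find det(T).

Expand along row 3 (it has 3 zeros):
  − (6) · M_34   where M_34 = det([-2 -1 -4; 0 0 7; 5 -2 3]) = -63
det = (-1)·(6)·(-63) = 378

The determinant is 378.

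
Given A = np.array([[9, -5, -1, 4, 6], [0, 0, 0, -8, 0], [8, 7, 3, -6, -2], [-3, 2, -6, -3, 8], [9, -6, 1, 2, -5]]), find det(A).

-42144

Expand along row 2 (it has 4 zeros):
  + (-8) · M_24   where M_24 = det([9 -5 -1 6; 8 7 3 -2; -3 2 -6 8; 9 -6 1 -5]) = 5268
det = (+1)·(-8)·(5268) = -42144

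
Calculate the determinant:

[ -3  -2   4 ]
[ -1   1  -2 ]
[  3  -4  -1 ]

Expand along row 1:
  + (-3) · |1 -2; -4 -1| = (-3)·(-1 − 8) = 27
  − (-2) · |-1 -2; 3 -1| = −(-2)·(1 − (-6)) = 14
  + 4 · |-1 1; 3 -4| = 4·(4 − 3) = 4
Sum: (27) + (14) + (4) = 45

45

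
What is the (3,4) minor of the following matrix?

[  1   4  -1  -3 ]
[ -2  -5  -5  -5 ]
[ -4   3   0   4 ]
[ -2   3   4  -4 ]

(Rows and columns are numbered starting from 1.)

Delete row 3 and column 4; the remaining 3×3 submatrix is [1 4 -1; -2 -5 -5; -2 3 4].
Its determinant is 83.

83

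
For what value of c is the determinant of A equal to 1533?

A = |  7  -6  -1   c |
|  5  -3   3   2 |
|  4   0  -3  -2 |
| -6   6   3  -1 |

-9

Expanding along the column containing c, det(A) is linear in c: det(A) = (-144)·c + (237).
Set (-144)·c + (237) = 1533  ⇒  (-144)·c = 1296  ⇒  c = -9.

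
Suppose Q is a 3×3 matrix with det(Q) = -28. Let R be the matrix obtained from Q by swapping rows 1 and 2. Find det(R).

Swapping two rows multiplies the determinant by −1.
det(R) = (-1)·(-28) = 28

28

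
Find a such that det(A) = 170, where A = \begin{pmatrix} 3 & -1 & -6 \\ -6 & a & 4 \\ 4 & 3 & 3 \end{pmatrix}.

a = 4

Expanding along the column containing a, det(A) is linear in a: det(A) = (33)·a + (38).
Set (33)·a + (38) = 170  ⇒  (33)·a = 132  ⇒  a = 4.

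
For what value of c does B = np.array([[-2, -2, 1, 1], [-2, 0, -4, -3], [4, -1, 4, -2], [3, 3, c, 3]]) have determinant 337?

c = -7

Expanding along the row containing c, det(B) is linear in c: det(B) = (-40)·c + (57).
Set (-40)·c + (57) = 337  ⇒  (-40)·c = 280  ⇒  c = -7.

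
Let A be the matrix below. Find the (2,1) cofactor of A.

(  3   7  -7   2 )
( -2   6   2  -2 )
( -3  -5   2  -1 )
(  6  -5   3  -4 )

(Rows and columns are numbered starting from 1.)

-60

Delete row 2 and column 1; the remaining 3×3 submatrix is [7 -7 2; -5 2 -1; -5 3 -4].
Its determinant is 60.
The cofactor carries sign (−1)^(2+1) = −1, so C_{2,1} = −(60) = -60.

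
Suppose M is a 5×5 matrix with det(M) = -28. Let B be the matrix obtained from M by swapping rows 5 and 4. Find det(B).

Swapping two rows multiplies the determinant by −1.
det(B) = (-1)·(-28) = 28

The determinant is 28.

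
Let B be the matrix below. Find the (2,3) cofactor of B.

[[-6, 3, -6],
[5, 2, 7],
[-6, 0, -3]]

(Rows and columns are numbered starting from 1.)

Delete row 2 and column 3; the remaining 2×2 submatrix is [-6 3; -6 0].
Its determinant is (-6)·0 − 3·(-6) = 18.
The cofactor carries sign (−1)^(2+3) = −1, so C_{2,3} = −(18) = -18.

-18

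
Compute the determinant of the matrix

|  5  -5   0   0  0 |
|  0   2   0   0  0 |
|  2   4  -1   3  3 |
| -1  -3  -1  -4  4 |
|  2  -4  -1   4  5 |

150

The matrix is block lower-triangular with a 2×2 block and a 3×3 block on the diagonal, so its determinant equals the product of the determinants of the diagonal blocks.
det of the 2×2 block = 10
det of the 3×3 block = 15
det = (10)·(15) = 150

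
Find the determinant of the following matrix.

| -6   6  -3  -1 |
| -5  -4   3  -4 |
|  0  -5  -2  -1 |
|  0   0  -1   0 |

41

Expand along row 4 (it has 3 zeros):
  − (-1) · M_43   where M_43 = det([-6 6 -1; -5 -4 -4; 0 -5 -1]) = 41
det = (-1)·(-1)·(41) = 41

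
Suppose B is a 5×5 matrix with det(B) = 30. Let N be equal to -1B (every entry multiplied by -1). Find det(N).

For a 5×5 matrix, det(-1B) = (-1)^5·det(B) = -1·det(B).
det(N) = (-1)·(30) = -30

The determinant is -30.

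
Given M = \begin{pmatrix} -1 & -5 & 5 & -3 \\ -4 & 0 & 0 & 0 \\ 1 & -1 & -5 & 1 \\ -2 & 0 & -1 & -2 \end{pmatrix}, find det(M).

|M| = -272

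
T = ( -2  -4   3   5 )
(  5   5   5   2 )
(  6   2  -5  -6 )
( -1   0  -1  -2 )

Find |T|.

Expand along row 4 (it has 1 zero):
  − (-1) · M_41   where M_41 = det([-4 3 5; 5 5 2; 2 -5 -6]) = 7
  − (-1) · M_43   where M_43 = det([-2 -4 5; 5 5 2; 6 2 -6]) = -200
  + (-2) · M_44   where M_44 = det([-2 -4 3; 5 5 5; 6 2 -5]) = -210
det = (-1)·(-1)·(7) + (-1)·(-1)·(-200) + (+1)·(-2)·(-210) = 227

|T| = 227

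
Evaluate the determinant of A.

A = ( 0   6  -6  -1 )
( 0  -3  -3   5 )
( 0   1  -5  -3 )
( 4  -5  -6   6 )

The determinant is -840.

Expand along column 1 (it has 3 zeros):
  − (4) · M_41   where M_41 = det([6 -6 -1; -3 -3 5; 1 -5 -3]) = 210
det = (-1)·(4)·(210) = -840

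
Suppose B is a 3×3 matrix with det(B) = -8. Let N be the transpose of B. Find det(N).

det(Bᵀ) = det(B).
det(N) = (1)·(-8) = -8

-8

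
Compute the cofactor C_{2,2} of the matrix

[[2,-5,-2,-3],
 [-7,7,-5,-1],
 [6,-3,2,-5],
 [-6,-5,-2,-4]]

Delete row 2 and column 2; the remaining 3×3 submatrix is [2 -2 -3; 6 2 -5; -6 -2 -4].
Its determinant is -144.
The cofactor carries sign (−1)^(2+2) = +1, so C_{2,2} = +(-144) = -144.

The cofactor is -144.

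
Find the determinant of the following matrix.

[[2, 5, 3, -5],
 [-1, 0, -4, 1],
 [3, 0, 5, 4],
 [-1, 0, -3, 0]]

The determinant is 0.

Expand along column 2 (it has 3 zeros):
  − (5) · M_12   where M_12 = det([-1 -4 1; 3 5 4; -1 -3 0]) = 0
det = (-1)·(5)·(0) = 0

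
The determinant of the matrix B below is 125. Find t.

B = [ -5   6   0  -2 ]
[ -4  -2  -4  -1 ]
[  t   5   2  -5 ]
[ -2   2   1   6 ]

Expanding along the row containing t, det(B) is linear in t: det(B) = (-150)·t + (-25).
Set (-150)·t + (-25) = 125  ⇒  (-150)·t = 150  ⇒  t = -1.

-1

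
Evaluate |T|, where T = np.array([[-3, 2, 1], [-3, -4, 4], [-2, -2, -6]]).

Expand along row 1:
  + (-3) · |-4 4; -2 -6| = (-3)·(24 − (-8)) = -96
  − 2 · |-3 4; -2 -6| = −2·(18 − (-8)) = -52
  + 1 · |-3 -4; -2 -2| = 1·(6 − 8) = -2
Sum: (-96) + (-52) + (-2) = -150

-150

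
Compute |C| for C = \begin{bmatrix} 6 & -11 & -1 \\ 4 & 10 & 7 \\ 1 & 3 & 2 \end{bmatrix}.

|C| = 3

Expand along column 1:
  + 6 · |10 7; 3 2| = 6·(20 − 21) = -6
  − 4 · |-11 -1; 3 2| = −4·(-22 − (-3)) = 76
  + 1 · |-11 -1; 10 7| = 1·(-77 − (-10)) = -67
Sum: (-6) + (76) + (-67) = 3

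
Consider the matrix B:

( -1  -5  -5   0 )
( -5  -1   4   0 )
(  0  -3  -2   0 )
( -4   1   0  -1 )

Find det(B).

|B| = 39

Expand along column 4 (it has 3 zeros):
  + (-1) · M_44   where M_44 = det([-1 -5 -5; -5 -1 4; 0 -3 -2]) = -39
det = (+1)·(-1)·(-39) = 39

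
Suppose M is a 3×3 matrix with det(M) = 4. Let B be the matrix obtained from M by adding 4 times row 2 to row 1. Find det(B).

4

Adding a multiple of one row to another leaves the determinant unchanged.
det(B) = (1)·(4) = 4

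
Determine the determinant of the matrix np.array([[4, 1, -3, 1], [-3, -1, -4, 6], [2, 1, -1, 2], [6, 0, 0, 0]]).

Expand along row 4 (it has 3 zeros):
  − (6) · M_41   where M_41 = det([1 -3 1; -1 -4 6; 1 -1 2]) = -21
det = (-1)·(6)·(-21) = 126

The determinant is 126.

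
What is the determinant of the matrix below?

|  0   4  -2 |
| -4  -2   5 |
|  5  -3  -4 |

Expand along column 1:
  − (-4) · |4 -2; -3 -4| = −(-4)·(-16 − 6) = -88
  + 5 · |4 -2; -2 5| = 5·(20 − 4) = 80
Sum: (-88) + (80) = -8

The determinant is -8.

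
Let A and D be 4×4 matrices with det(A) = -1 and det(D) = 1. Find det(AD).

det(AD) = det(A)·det(D) = (-1)·(1) = -1

|AD| = -1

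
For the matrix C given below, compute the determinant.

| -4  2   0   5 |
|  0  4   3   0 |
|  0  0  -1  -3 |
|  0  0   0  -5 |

C is upper triangular, so det(C) is the product of the diagonal entries:
det = (-4) · (4) · (-1) · (-5) = -80

The determinant is -80.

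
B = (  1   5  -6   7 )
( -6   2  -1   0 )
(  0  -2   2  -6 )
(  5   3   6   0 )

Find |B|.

1202

Expand along column 4 (it has 2 zeros):
  − (7) · M_14   where M_14 = det([-6 2 -1; 0 -2 2; 5 3 6]) = 118
  − (-6) · M_34   where M_34 = det([1 5 -6; -6 2 -1; 5 3 6]) = 338
det = (-1)·(7)·(118) + (-1)·(-6)·(338) = 1202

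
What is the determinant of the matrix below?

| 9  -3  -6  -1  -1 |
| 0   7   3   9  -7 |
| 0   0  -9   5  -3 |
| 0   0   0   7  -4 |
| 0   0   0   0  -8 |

The matrix is upper triangular, so the determinant is the product of the diagonal entries:
det = (9) · (7) · (-9) · (7) · (-8) = 31752

31752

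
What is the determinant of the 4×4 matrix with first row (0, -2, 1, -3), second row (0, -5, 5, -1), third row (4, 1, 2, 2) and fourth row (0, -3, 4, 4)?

Expand along column 1 (it has 3 zeros):
  + (4) · M_31   where M_31 = det([-2 1 -3; -5 5 -1; -3 4 4]) = -10
det = (+1)·(4)·(-10) = -40

-40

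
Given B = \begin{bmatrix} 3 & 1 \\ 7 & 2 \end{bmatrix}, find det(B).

det(B) = 3·2 − 1·7 = 6 − 7 = -1

det(B) = -1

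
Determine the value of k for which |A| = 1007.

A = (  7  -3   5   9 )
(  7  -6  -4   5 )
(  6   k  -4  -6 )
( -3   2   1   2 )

-1

Expanding along the row containing k, det(A) is linear in k: det(A) = (281)·k + (1288).
Set (281)·k + (1288) = 1007  ⇒  (281)·k = -281  ⇒  k = -1.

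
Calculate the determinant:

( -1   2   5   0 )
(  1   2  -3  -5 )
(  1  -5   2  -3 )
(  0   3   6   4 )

The determinant is -385.

Expand along row 1 (it has 1 zero):
  + (-1) · M_11   where M_11 = det([2 -3 -5; -5 2 -3; 3 6 4]) = 199
  − (2) · M_12   where M_12 = det([1 -3 -5; 1 2 -3; 0 6 4]) = 8
  + (5) · M_13   where M_13 = det([1 2 -5; 1 -5 -3; 0 3 4]) = -34
det = (+1)·(-1)·(199) + (-1)·(2)·(8) + (+1)·(5)·(-34) = -385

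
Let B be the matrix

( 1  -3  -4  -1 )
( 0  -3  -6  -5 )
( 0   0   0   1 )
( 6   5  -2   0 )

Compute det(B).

Expand along row 3 (it has 3 zeros):
  − (1) · M_34   where M_34 = det([1 -3 -4; 0 -3 -6; 6 5 -2]) = 72
det = (-1)·(1)·(72) = -72

-72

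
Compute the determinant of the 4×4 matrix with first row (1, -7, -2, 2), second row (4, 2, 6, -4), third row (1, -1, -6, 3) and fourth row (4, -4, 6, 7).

The determinant is -2040.

Expand along row 1:
  + (1) · M_11   where M_11 = det([2 6 -4; -1 -6 3; -4 6 7]) = -30
  − (-7) · M_12   where M_12 = det([4 6 -4; 1 -6 3; 4 6 7]) = -330
  + (-2) · M_13   where M_13 = det([4 2 -4; 1 -1 3; 4 -4 7]) = 30
  − (2) · M_14   where M_14 = det([4 2 6; 1 -1 -6; 4 -4 6]) = -180
det = (+1)·(1)·(-30) + (-1)·(-7)·(-330) + (+1)·(-2)·(30) + (-1)·(2)·(-180) = -2040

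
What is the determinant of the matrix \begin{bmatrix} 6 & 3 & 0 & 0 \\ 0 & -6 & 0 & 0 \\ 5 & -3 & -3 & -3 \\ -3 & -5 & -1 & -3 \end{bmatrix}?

-216

The matrix is block lower-triangular with a 2×2 block and a 2×2 block on the diagonal, so its determinant equals the product of the determinants of the diagonal blocks.
det of the 2×2 block = -36
det of the 2×2 block = 6
det = (-36)·(6) = -216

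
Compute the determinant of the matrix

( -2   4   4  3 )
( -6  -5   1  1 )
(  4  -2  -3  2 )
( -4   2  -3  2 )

1208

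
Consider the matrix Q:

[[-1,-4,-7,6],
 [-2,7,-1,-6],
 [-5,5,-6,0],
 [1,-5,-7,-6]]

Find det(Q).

Expand along row 3 (it has 1 zero):
  + (-5) · M_31   where M_31 = det([-4 -7 6; 7 -1 -6; -5 -7 -6]) = -684
  − (5) · M_32   where M_32 = det([-1 -7 6; -2 -1 -6; 1 -7 -6]) = 252
  + (-6) · M_33   where M_33 = det([-1 -4 6; -2 7 -6; 1 -5 -6]) = 162
det = (+1)·(-5)·(-684) + (-1)·(5)·(252) + (+1)·(-6)·(162) = 1188

|Q| = 1188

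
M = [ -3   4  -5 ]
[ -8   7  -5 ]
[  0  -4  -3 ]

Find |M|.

The determinant is -133.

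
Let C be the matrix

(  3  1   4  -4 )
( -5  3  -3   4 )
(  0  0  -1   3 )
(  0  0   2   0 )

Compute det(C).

C is block upper-triangular with a 2×2 block and a 2×2 block on the diagonal, so its determinant equals the product of the determinants of the diagonal blocks.
det of the 2×2 block = 14
det of the 2×2 block = -6
det = (14)·(-6) = -84

The determinant is -84.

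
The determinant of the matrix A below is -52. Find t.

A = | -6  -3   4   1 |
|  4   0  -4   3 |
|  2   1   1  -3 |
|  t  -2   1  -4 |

Expanding along the column containing t, det(A) is linear in t: det(A) = (11)·t + (-140).
Set (11)·t + (-140) = -52  ⇒  (11)·t = 88  ⇒  t = 8.

t = 8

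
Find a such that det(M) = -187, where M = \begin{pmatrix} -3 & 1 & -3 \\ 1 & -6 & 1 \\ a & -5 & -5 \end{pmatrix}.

6

Expanding along the row containing a, det(M) is linear in a: det(M) = (-17)·a + (-85).
Set (-17)·a + (-85) = -187  ⇒  (-17)·a = -102  ⇒  a = 6.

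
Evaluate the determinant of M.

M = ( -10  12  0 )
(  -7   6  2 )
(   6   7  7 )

Expand along row 1:
  + (-10) · |6 2; 7 7| = (-10)·(42 − 14) = -280
  − 12 · |-7 2; 6 7| = −12·(-49 − 12) = 732
Sum: (-280) + (732) = 452

452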